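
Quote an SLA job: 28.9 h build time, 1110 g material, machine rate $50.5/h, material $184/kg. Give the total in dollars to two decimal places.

$1663.69

Time charge: 50.5 × 28.9 → $1459.45.
Material cost = 184 × 1110/1000, so $204.24.
Total = 1459.45 + 204.24 = $1663.69.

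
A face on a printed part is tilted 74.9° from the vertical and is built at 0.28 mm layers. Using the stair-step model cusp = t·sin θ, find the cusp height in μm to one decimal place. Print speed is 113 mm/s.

270.3 μm

Cusp = layer height × sin(74.9°) = 0.28 × 0.9655 = 0.27034 mm = 270.3 μm.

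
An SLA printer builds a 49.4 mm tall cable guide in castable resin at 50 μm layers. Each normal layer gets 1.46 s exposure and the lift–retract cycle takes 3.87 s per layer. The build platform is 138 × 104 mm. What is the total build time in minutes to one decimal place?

87.8 minutes

Layers = ⌈49.4/0.05⌉ = 988.
Per-layer time = 1.46 + 3.87 = 5.33 s.
Build time: 988 × 5.33 s = 5266.04 s, i.e. 87.8 minutes.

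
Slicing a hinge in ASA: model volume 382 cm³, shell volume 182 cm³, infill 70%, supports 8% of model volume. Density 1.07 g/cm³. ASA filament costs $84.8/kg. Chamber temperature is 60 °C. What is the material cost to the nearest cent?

Infill region: 382 − 182 → 200 cm³.
Deposited infill: 0.70 × 200 → 140 cm³.
Support = 0.08 × 382 = 30.56 cm³.
Total extruded = 182 + 140 + 30.56, so 352.56 cm³.
Mass: 352.56 × 1.07 → 377.2392 g.
At $84.8/kg: 377.2392/1000 × 84.8 = $31.99.

$31.99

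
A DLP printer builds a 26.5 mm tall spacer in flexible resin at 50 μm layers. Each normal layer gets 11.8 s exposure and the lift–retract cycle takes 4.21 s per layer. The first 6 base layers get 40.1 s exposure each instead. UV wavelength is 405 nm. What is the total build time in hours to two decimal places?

Number of layers: 26.5 / 0.05 → 530 (rounded up).
Bottom layers = 6 × (40.1 + 4.21), so 265.86 s.
Remaining layers = 524 × (11.8 + 4.21), so 8389.24 s.
Total = 265.86 + 8389.24 = 8655.1 s = 2.40 hours.

2.40 hours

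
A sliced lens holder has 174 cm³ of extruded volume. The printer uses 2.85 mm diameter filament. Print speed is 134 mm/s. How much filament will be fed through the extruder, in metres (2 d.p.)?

A = π r² = π × 1.425² = 6.3794 mm².
Length = 174 cm³ / 6.3794 mm² = 174000 / 6.3794 = 27275.29 mm = 27.28 m.

27.28 m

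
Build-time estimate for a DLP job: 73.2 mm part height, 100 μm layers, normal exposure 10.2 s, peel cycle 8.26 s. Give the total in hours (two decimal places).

3.75 hours

Number of layers: 73.2 / 0.1 → 732 (rounded up).
Cycle time = 10.2 + 8.26 = 18.46 s.
Build time: 732 × 18.46 s = 13512.72 s, i.e. 3.75 hours.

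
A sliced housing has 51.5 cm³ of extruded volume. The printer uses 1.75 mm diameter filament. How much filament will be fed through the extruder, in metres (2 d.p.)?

Cross-section of 1.75 mm filament: π·(1.75/2)² = 2.4053 mm².
Length = 51.5 cm³ / 2.4053 mm² = 51500 / 2.4053 = 21411.05 mm = 21.41 m.

21.41 m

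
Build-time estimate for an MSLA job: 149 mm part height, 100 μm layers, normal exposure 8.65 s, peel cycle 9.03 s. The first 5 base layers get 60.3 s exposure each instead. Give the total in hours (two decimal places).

7.39 hours

Layer count = ceil(149 / 0.1) = 1490.
Burn-in layers: 5 × (60.3 + 9.03) → 346.65 s.
Normal layers = 1485 × (8.65 + 9.03), so 26254.8 s.
Sum: 346.65 + 26254.8 = 26601.45 s → 7.39 hours.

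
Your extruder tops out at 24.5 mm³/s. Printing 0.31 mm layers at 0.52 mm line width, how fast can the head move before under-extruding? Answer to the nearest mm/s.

152 mm/s

Bead cross-section = 0.31 × 0.52 = 0.1612 mm².
v_max = Q/A = 24.5/0.1612 = 151.99 mm/s → 152 mm/s.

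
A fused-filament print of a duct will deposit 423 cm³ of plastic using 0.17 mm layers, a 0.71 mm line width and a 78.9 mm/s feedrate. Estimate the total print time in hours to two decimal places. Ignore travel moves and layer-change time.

Line area: 0.17 × 0.71 → 0.1207 mm².
Toolpath length = 423 cm³ / 0.1207 mm² = 423000 / 0.1207 = 3504556.8 mm.
Print-move time = 3504556.8 / 78.9 = 44417.7 s.
Converting: 44417.7 s = 12.34 hours.

12.34 hours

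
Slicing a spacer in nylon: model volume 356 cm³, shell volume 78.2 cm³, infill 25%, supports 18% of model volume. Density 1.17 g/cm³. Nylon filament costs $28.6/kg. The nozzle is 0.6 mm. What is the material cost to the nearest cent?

$7.08

Volume inside the shell = 356 − 78.2, so 277.8 cm³.
Deposited infill: 0.25 × 277.8 → 69.45 cm³.
Support = 0.18 × 356, so 64.08 cm³.
Total printed volume = 78.2 + 69.45 + 64.08, so 211.73 cm³.
Mass = 211.73 × 1.17 = 247.7241 g.
Cost = 247.7241 g / 1000 × $28.6/kg = $7.08.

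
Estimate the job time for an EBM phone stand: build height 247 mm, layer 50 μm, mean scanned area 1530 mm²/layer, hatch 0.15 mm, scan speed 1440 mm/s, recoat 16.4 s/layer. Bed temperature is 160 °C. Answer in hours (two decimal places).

32.22 hours

Number of layers: 247 / 0.05 → 4940 (rounded up).
Hatch length per layer: 1530 / 0.15 → 10200 mm.
Scan time per layer: 10200 / 1440 → 7.0833 s.
Layer cycle = 7.0833 + 16.4 = 23.4833 s.
Total: 4940 × 23.4833 s = 116007.502 s → 32.22 hours.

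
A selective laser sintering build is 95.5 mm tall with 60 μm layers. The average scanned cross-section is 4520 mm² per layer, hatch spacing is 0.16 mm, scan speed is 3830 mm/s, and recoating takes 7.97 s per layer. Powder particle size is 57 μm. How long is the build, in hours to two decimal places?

Layers = ⌈95.5/0.06⌉ = 1592.
Hatch length per layer = 4520 / 0.16, so 28250 mm.
Scan time per layer: 28250 / 3830 → 7.376 s.
Layer cycle = 7.376 + 7.97 = 15.346 s.
Build time = 1592 × 15.346 = 24430.832 s = 6.79 hours.

6.79 hours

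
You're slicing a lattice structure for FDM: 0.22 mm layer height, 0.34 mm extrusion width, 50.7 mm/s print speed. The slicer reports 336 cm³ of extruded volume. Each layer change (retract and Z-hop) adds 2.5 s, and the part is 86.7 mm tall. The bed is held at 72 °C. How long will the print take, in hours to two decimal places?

24.89 hours

Bead cross-section: 0.22 × 0.34 → 0.0748 mm².
Path length: 336000 mm³ / 0.0748 mm² → 4491978.6 mm.
Print-move time = 4491978.6 / 50.7 = 88599.2 s.
Layer count = ceil(86.7 / 0.22) = 395.
Z-hop total: 395 × 2.5 → 987.5 s.
Altogether 88599.2 + 987.5 = 89586.7 s, i.e. 24.89 hours.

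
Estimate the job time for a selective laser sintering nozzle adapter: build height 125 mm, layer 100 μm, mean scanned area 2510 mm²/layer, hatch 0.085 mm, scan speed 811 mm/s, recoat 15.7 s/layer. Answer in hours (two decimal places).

Number of layers: 125 / 0.1 → 1250 (rounded up).
Hatch length per layer: 2510 / 0.085 → 29529.4 mm.
Laser time per layer = 29529.4 / 811 = 36.4111 s.
Time per layer = 36.4111 + 15.7 = 52.1111 s.
Build time = 1250 × 52.1111 = 65138.875 s = 18.09 hours.

18.09 hours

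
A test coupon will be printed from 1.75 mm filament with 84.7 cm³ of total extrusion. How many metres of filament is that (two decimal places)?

Cross-section of 1.75 mm filament: π·(1.75/2)² = 2.4053 mm².
L = 84700 mm³ / 2.4053 mm² = 35213.9 mm, i.e. 35.21 m.

35.21 m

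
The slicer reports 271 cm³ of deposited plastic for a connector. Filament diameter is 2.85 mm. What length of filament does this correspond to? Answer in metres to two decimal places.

42.48 m

A = π r² = π × 1.425² = 6.3794 mm².
Length = 271 cm³ / 6.3794 mm² = 271000 / 6.3794 = 42480.48 mm = 42.48 m.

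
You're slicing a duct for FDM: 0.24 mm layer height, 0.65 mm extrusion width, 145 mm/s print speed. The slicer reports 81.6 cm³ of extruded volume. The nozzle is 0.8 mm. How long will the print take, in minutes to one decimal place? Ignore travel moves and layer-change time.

Bead cross-section = 0.24 × 0.65 = 0.156 mm².
Toolpath length = 81.6 cm³ / 0.156 mm² = 81600 / 0.156 = 523076.9 mm.
Extrusion time: 523076.9 / 145 → 3607.4 s.
Converting: 3607.4 s = 60.1 minutes.

60.1 minutes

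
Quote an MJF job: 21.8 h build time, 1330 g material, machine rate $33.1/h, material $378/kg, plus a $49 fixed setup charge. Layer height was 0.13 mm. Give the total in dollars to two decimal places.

$1273.32

Machine cost = 33.1 × 21.8, so $721.58.
Material cost: 378 × 1330/1000 → $502.74.
Adding setup: 721.58 + 502.74 + 49 → $1273.32.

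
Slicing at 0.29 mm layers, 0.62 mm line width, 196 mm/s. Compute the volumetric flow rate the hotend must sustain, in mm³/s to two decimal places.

35.24

Extrusion cross-section: 0.29 × 0.62 → 0.1798 mm².
Q = v·A = 196 × 0.1798 = 35.24 mm³/s.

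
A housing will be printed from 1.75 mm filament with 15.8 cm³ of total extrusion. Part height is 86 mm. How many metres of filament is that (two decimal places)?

6.57 m

Cross-section of 1.75 mm filament: π·(1.75/2)² = 2.4053 mm².
L = 15800 mm³ / 2.4053 mm² = 6568.83 mm, i.e. 6.57 m.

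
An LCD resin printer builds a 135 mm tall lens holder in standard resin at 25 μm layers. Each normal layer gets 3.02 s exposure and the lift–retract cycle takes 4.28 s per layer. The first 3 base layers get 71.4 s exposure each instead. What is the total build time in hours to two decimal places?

11.01 hours

Layer count = ceil(135 / 0.025) = 5400.
Bottom layers = 3 × (71.4 + 4.28) = 227.04 s.
Normal layers: 5397 × (3.02 + 4.28) → 39398.1 s.
Total = 227.04 + 39398.1 = 39625.14 s = 11.01 hours.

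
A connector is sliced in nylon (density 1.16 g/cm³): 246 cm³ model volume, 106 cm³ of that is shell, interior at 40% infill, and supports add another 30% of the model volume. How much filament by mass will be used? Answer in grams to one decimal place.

Infill region = 246 − 106 = 140 cm³.
Infill deposited = 0.40 × 140 = 56 cm³.
Support = 0.30 × 246, so 73.8 cm³.
Total printed volume: 106 + 56 + 73.8 → 235.8 cm³.
Mass = 235.8 × 1.16, so 273.528 g.

273.5 g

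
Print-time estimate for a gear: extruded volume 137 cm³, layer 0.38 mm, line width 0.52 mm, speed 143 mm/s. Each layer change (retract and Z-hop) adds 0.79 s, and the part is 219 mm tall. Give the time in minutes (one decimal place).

88.4 minutes

Line area = 0.38 × 0.52, so 0.1976 mm².
Path length: 137000 mm³ / 0.1976 mm² → 693319.8 mm.
Time extruding: 693319.8 / 143 → 4848.4 s.
Layer count = ceil(219 / 0.38) = 577.
Z-hop total = 577 × 0.79 = 455.83 s.
Total = 4848.4 + 455.83 = 5304.23 s = 88.4 minutes.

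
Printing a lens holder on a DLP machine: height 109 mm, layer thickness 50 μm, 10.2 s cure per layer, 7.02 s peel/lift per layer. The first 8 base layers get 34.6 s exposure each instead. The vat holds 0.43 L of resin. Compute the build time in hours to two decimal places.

10.48 hours

Layer count = ceil(109 / 0.05) = 2180.
Burn-in layers: 8 × (34.6 + 7.02) → 332.96 s.
Remaining layers = 2172 × (10.2 + 7.02) = 37401.84 s.
Sum: 332.96 + 37401.84 = 37734.8 s → 10.48 hours.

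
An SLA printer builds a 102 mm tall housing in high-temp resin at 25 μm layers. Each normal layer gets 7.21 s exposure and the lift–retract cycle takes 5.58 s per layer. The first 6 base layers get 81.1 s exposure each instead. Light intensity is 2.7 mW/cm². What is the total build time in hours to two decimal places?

Layers = ⌈102/0.025⌉ = 4080.
Burn-in layers = 6 × (81.1 + 5.58), so 520.08 s.
Normal layers = 4074 × (7.21 + 5.58) = 52106.46 s.
Sum: 520.08 + 52106.46 = 52626.54 s → 14.62 hours.

14.62 hours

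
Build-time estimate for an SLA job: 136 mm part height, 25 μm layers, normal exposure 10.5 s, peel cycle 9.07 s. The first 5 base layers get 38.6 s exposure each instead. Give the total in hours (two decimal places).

Layer count = ceil(136 / 0.025) = 5440.
Base layers = 5 × (38.6 + 9.07), so 238.35 s.
Regular layers: 5435 × (10.5 + 9.07) → 106362.95 s.
Total = 238.35 + 106362.95 = 106601.3 s = 29.61 hours.

29.61 hours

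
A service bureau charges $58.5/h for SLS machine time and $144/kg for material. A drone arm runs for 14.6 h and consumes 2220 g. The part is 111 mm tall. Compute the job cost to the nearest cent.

Machine cost = 58.5 × 14.6 = $854.10.
Feedstock cost: 144 × 2220/1000 → $319.68.
Total = 854.10 + 319.68 = $1173.78.

$1173.78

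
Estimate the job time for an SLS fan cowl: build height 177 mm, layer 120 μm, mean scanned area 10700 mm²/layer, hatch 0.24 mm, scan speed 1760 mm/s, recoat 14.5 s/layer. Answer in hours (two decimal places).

Layers = ⌈177/0.12⌉ = 1475.
Per-layer scan distance = 10700 / 0.24, so 44583.3 mm.
Laser time per layer = 44583.3 / 1760, so 25.3314 s.
Time per layer = 25.3314 + 14.5 = 39.8314 s.
1475 layers × 39.8314 s/layer = 58751.315 s, i.e. 16.32 hours.

16.32 hours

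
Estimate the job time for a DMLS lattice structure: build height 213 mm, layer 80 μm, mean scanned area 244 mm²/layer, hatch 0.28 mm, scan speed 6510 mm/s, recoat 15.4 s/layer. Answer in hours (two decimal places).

Number of layers: 213 / 0.08 → 2663 (rounded up).
Hatch length per layer = 244 / 0.28, so 871.4 mm.
Per-layer scan time = 871.4 / 6510 = 0.1339 s.
Time per layer = 0.1339 + 15.4, so 15.5339 s.
Total: 2663 × 15.5339 s = 41366.7757 s → 11.49 hours.

11.49 hours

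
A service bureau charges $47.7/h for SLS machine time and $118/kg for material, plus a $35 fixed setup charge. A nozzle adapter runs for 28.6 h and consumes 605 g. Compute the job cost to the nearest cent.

Machine cost = 47.7 × 28.6 = $1364.22.
Material cost: 118 × 605/1000 → $71.39.
Adding setup: 1364.22 + 71.39 + 35 → $1470.61.

$1470.61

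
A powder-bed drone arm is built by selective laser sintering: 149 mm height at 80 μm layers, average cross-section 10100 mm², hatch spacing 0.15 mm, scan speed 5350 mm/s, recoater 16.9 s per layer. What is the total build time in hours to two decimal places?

Number of layers: 149 / 0.08 → 1863 (rounded up).
Hatch length per layer: 10100 / 0.15 → 67333.3 mm.
Per-layer scan time = 67333.3 / 5350, so 12.5857 s.
Per-layer time = 12.5857 + 16.9 = 29.4857 s.
Build time = 1863 × 29.4857 = 54931.8591 s = 15.26 hours.

15.26 hours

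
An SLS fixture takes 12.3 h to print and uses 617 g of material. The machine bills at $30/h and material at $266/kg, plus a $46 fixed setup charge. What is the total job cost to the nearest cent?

Machine-time cost = 30 × 12.3 = $369.00.
Material cost: 266 × 617/1000 → $164.122.
Adding setup: 369.00 + 164.122 + 46 → 579.122 ≈ $579.12.

$579.12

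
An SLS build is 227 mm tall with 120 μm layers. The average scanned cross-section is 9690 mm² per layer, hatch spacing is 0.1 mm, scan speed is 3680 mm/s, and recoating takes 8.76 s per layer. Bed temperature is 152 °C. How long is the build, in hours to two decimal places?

Layers = ⌈227/0.12⌉ = 1892.
Per-layer scan distance: 9690 / 0.1 → 96900 mm.
Laser time per layer = 96900 / 3680, so 26.3315 s.
Time per layer: 26.3315 + 8.76 → 35.0915 s.
Total: 1892 × 35.0915 s = 66393.118 s → 18.44 hours.

18.44 hours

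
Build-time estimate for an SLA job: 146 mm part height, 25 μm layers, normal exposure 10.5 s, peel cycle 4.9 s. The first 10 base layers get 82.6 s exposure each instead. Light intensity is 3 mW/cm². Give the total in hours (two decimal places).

25.18 hours

Layer count = ceil(146 / 0.025) = 5840.
Bottom layers: 10 × (82.6 + 4.9) → 875 s.
Remaining layers = 5830 × (10.5 + 4.9), so 89782 s.
Sum: 875 + 89782 = 90657 s → 25.18 hours.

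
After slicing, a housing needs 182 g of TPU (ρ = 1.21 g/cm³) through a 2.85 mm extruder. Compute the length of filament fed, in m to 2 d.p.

Volume = 182 g / 1.21 g·cm⁻³ = 150.4132 cm³ = 150413.2 mm³.
Cross-section of 2.85 mm filament: π·(2.85/2)² = 6.3794 mm².
Length = 150413.2 / 6.3794 = 23577.95 mm = 23.58 m.

23.58 m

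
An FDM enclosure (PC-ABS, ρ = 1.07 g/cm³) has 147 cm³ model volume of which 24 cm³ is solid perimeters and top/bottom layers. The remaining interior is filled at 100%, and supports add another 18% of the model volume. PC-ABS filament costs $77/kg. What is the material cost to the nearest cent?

Volume inside the shell = 147 − 24, so 123 cm³.
Infill volume = 1.00 × 123 = 123 cm³.
Support: 0.18 × 147 → 26.46 cm³.
Total printed volume = 24 + 123 + 26.46 = 173.46 cm³.
Mass: 173.46 × 1.07 → 185.6022 g.
At $77/kg: 185.6022/1000 × 77 = $14.29.

$14.29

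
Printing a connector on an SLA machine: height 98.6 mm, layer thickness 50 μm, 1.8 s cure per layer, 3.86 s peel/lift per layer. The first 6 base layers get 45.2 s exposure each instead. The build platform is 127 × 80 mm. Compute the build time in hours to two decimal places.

Layers = ⌈98.6/0.05⌉ = 1972.
Bottom layers = 6 × (45.2 + 3.86), so 294.36 s.
Normal layers: 1966 × (1.8 + 3.86) → 11127.56 s.
Sum: 294.36 + 11127.56 = 11421.92 s → 3.17 hours.

3.17 hours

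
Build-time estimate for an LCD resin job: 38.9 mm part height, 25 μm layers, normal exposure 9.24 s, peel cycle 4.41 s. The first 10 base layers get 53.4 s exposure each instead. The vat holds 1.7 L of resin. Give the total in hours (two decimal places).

6.02 hours

Number of layers: 38.9 / 0.025 → 1556 (rounded up).
Base layers = 10 × (53.4 + 4.41) = 578.1 s.
Normal layers = 1546 × (9.24 + 4.41), so 21102.9 s.
Total = 578.1 + 21102.9 = 21681 s = 6.02 hours.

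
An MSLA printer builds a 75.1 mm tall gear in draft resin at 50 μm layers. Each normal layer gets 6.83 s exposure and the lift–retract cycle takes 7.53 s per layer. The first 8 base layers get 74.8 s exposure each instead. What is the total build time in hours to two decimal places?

Layer count = ceil(75.1 / 0.05) = 1502.
Burn-in layers: 8 × (74.8 + 7.53) → 658.64 s.
Regular layers: 1494 × (6.83 + 7.53) → 21453.84 s.
Sum: 658.64 + 21453.84 = 22112.48 s → 6.14 hours.

6.14 hours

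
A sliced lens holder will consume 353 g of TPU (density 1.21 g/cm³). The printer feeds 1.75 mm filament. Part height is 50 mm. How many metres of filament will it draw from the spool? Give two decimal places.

121.29 m

Volume = 353 g / 1.21 g·cm⁻³ = 291.7355 cm³ = 291735.5 mm³.
Cross-section of 1.75 mm filament: π·(1.75/2)² = 2.4053 mm².
Length = 291735.5 / 2.4053 = 121288.61 mm = 121.29 m.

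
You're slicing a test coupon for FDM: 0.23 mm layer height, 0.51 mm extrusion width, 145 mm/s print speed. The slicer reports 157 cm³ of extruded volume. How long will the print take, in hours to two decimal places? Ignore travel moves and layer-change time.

2.56 hours

Bead cross-section = 0.23 × 0.51, so 0.1173 mm².
Toolpath length = 157 cm³ / 0.1173 mm² = 157000 / 0.1173 = 1338448.4 mm.
Time extruding = 1338448.4 / 145 = 9230.7 s.
Converting: 9230.7 s = 2.56 hours.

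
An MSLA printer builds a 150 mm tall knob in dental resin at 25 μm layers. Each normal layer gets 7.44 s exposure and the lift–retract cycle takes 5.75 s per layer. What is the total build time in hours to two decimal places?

Layer count = ceil(150 / 0.025) = 6000.
Each layer takes: 7.44 + 5.75 → 13.19 s.
Total = 6000 × 13.19 = 79140 s = 21.98 hours.

21.98 hours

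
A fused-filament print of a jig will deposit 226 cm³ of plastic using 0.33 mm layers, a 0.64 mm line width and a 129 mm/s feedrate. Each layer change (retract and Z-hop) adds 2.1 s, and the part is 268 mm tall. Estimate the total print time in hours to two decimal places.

Extrusion cross-section: 0.33 × 0.64 → 0.2112 mm².
Total extruded path = 226000/0.2112 = 1070075.8 mm.
Print-move time = 1070075.8 / 129 = 8295.2 s.
Layers = ⌈268/0.33⌉ = 813.
Non-print overhead = 813 × 2.1 = 1707.3 s.
Total = 8295.2 + 1707.3 = 10002.5 s = 2.78 hours.

2.78 hours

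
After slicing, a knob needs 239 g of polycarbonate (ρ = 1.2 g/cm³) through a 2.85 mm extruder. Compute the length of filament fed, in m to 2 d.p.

31.22 m

Extruded volume: 239/1.2 = 199.1667 cm³ (199166.7 mm³).
A = π r² = π × 1.425² = 6.3794 mm².
L = V/A = 199166.7/6.3794 = 31220.29 mm → 31.22 m.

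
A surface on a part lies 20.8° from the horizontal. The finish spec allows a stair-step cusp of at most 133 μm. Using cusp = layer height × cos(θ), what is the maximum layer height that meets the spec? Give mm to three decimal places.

0.142 mm

Layer height = cusp / cos(20.8°) = 0.133 / 0.9348 = 0.142 mm.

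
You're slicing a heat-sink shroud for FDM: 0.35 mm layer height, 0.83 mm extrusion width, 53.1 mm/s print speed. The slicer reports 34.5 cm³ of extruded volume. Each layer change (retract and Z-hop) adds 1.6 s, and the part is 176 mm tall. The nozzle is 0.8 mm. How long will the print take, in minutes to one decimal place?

Line area = 0.35 × 0.83, so 0.2905 mm².
Toolpath length = 34.5 cm³ / 0.2905 mm² = 34500 / 0.2905 = 118760.8 mm.
Extrusion time = 118760.8 / 53.1 = 2236.5 s.
Number of layers: 176 / 0.35 → 503 (rounded up).
Non-print overhead: 503 × 1.6 → 804.8 s.
Altogether 2236.5 + 804.8 = 3041.3 s, i.e. 50.7 minutes.

50.7 minutes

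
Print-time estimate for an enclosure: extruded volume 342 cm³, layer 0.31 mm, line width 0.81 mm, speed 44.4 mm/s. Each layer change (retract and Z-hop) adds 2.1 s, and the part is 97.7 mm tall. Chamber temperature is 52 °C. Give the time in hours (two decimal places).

8.71 hours

Line area = 0.31 × 0.81, so 0.2511 mm².
Total extruded path = 342000/0.2511 = 1362007.2 mm.
Time extruding = 1362007.2 / 44.4 = 30675.8 s.
Number of layers: 97.7 / 0.31 → 316 (rounded up).
Z-hop total = 316 × 2.1 = 663.6 s.
Altogether 30675.8 + 663.6 = 31339.4 s, i.e. 8.71 hours.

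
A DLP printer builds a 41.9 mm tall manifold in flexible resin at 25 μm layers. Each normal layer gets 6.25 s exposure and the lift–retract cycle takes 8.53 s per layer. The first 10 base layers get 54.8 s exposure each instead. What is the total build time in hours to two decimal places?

Layers = ⌈41.9/0.025⌉ = 1676.
Burn-in layers = 10 × (54.8 + 8.53) = 633.3 s.
Regular layers: 1666 × (6.25 + 8.53) → 24623.48 s.
Total = 633.3 + 24623.48 = 25256.78 s = 7.02 hours.

7.02 hours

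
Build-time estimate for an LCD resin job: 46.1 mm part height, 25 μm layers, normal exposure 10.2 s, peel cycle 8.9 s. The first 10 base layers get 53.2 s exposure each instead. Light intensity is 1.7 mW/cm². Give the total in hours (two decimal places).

9.90 hours

Number of layers: 46.1 / 0.025 → 1844 (rounded up).
Burn-in layers: 10 × (53.2 + 8.9) → 621 s.
Regular layers: 1834 × (10.2 + 8.9) → 35029.4 s.
Sum: 621 + 35029.4 = 35650.4 s → 9.90 hours.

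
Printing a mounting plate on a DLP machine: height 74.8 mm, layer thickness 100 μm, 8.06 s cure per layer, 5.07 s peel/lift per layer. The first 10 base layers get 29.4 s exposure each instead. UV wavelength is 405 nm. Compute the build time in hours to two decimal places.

2.79 hours

Layer count = ceil(74.8 / 0.1) = 748.
Bottom layers: 10 × (29.4 + 5.07) → 344.7 s.
Regular layers = 738 × (8.06 + 5.07), so 9689.94 s.
Total = 344.7 + 9689.94 = 10034.64 s = 2.79 hours.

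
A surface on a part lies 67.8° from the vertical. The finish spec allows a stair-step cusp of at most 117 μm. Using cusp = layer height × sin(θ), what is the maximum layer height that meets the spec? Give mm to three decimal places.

0.126 mm

sin(67.8°) = 0.9259; t_max = 0.117/0.9259 = 0.126 mm.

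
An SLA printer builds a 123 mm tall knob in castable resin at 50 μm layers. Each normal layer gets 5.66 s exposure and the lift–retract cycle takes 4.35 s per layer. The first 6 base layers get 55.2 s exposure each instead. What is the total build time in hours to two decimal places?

Layers = ⌈123/0.05⌉ = 2460.
Base layers = 6 × (55.2 + 4.35) = 357.3 s.
Regular layers = 2454 × (5.66 + 4.35), so 24564.54 s.
Sum: 357.3 + 24564.54 = 24921.84 s → 6.92 hours.

6.92 hours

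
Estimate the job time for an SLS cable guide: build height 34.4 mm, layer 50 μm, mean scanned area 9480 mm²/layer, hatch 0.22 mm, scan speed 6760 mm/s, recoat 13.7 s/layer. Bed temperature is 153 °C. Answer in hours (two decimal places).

Layers = ⌈34.4/0.05⌉ = 688.
Hatch length per layer: 9480 / 0.22 → 43090.9 mm.
Scan time per layer = 43090.9 / 6760 = 6.3744 s.
Layer cycle: 6.3744 + 13.7 → 20.0744 s.
Total: 688 × 20.0744 s = 13811.1872 s → 3.84 hours.

3.84 hours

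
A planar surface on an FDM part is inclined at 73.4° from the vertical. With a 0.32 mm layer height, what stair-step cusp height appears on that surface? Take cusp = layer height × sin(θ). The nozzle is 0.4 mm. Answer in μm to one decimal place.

sin(73.4°) = 0.9583, so cusp = 0.32 × 0.9583 = 0.306656 mm → 306.7 μm.

306.7 μm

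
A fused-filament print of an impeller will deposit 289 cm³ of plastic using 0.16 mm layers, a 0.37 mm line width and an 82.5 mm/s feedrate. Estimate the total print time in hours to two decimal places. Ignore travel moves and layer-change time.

16.44 hours

Bead cross-section: 0.16 × 0.37 → 0.0592 mm².
Toolpath length = 289 cm³ / 0.0592 mm² = 289000 / 0.0592 = 4881756.8 mm.
Time extruding: 4881756.8 / 82.5 → 59172.8 s.
That's 59172.8 s → 16.44 hours.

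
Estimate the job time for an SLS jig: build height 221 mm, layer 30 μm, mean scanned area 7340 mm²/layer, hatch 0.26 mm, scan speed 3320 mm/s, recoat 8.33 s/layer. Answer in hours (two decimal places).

34.45 hours

Number of layers: 221 / 0.03 → 7367 (rounded up).
Scan path per layer = 7340 / 0.26, so 28230.8 mm.
Per-layer scan time = 28230.8 / 3320, so 8.5033 s.
Time per layer = 8.5033 + 8.33 = 16.8333 s.
Build time = 7367 × 16.8333 = 124010.9211 s = 34.45 hours.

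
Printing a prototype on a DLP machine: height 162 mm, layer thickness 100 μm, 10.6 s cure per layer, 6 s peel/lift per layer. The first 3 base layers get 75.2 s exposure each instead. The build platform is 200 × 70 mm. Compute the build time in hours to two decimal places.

Number of layers: 162 / 0.1 → 1620 (rounded up).
Bottom layers: 3 × (75.2 + 6) → 243.6 s.
Remaining layers: 1617 × (10.6 + 6) → 26842.2 s.
Sum: 243.6 + 26842.2 = 27085.8 s → 7.52 hours.

7.52 hours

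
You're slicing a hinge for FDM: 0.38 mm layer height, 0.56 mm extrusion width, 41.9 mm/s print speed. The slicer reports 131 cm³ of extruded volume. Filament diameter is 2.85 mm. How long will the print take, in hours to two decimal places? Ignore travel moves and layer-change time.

Extrusion cross-section = 0.38 × 0.56, so 0.2128 mm².
Total extruded path = 131000/0.2128 = 615601.5 mm.
Extrusion time = 615601.5 / 41.9, so 14692.2 s.
Converting: 14692.2 s = 4.08 hours.

4.08 hours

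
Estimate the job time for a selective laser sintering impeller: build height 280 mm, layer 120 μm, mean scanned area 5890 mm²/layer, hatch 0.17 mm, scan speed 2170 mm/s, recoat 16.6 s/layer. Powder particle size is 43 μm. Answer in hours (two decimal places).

Layers = ⌈280/0.12⌉ = 2334.
Hatch length per layer: 5890 / 0.17 → 34647.1 mm.
Laser time per layer = 34647.1 / 2170, so 15.9664 s.
Time per layer: 15.9664 + 16.6 → 32.5664 s.
2334 layers × 32.5664 s/layer = 76009.9776 s, i.e. 21.11 hours.

21.11 hours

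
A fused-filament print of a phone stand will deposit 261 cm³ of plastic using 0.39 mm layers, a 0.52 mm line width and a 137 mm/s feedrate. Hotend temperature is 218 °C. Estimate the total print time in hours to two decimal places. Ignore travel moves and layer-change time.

Bead cross-section = 0.39 × 0.52 = 0.2028 mm².
Path length: 261000 mm³ / 0.2028 mm² → 1286982.2 mm.
Time extruding = 1286982.2 / 137, so 9394 s.
Converting: 9394 s = 2.61 hours.

2.61 hours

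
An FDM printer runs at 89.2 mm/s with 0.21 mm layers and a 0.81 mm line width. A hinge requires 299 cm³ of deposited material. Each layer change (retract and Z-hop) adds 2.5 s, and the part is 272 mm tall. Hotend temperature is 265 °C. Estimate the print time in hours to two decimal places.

Bead cross-section = 0.21 × 0.81 = 0.1701 mm².
Total extruded path = 299000/0.1701 = 1757789.5 mm.
Time extruding: 1757789.5 / 89.2 → 19706.2 s.
Number of layers: 272 / 0.21 → 1296 (rounded up).
Z-hop total = 1296 × 2.5 = 3240 s.
Total = 19706.2 + 3240 = 22946.2 s = 6.37 hours.

6.37 hours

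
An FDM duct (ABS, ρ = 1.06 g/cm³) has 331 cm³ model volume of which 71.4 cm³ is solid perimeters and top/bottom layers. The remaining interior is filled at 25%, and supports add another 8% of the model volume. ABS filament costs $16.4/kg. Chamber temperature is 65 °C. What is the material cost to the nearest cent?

Volume inside the shell = 331 − 71.4 = 259.6 cm³.
Deposited infill: 0.25 × 259.6 → 64.9 cm³.
Support = 0.08 × 331 = 26.48 cm³.
Deposited volume: 71.4 + 64.9 + 26.48 → 162.78 cm³.
Mass = 162.78 × 1.06 = 172.5468 g.
Cost = 172.5468 g / 1000 × $16.4/kg = $2.83.

$2.83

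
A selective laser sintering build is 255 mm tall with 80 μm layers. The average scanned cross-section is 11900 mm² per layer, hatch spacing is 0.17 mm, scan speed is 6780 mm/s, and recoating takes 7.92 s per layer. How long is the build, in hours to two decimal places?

Layer count = ceil(255 / 0.08) = 3188.
Scan path per layer = 11900 / 0.17 = 70000 mm.
Laser time per layer: 70000 / 6780 → 10.3245 s.
Time per layer = 10.3245 + 7.92, so 18.2445 s.
Build time = 3188 × 18.2445 = 58163.466 s = 16.16 hours.

16.16 hours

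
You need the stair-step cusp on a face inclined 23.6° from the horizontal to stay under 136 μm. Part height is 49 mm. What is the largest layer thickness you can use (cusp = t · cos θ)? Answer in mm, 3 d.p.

t = h_c / cos θ = 0.136 / 0.9164 = 0.148 mm.

0.148 mm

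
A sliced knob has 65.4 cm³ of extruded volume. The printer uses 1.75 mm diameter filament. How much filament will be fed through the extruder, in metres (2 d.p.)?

27.19 m

Cross-section of 1.75 mm filament: π·(1.75/2)² = 2.4053 mm².
L = 65400 mm³ / 2.4053 mm² = 27189.96 mm, i.e. 27.19 m.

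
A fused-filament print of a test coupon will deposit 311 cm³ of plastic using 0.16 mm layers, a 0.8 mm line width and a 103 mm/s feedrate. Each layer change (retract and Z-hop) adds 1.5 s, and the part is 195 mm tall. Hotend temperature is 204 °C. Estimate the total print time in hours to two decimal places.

7.06 hours

Bead cross-section = 0.16 × 0.8 = 0.128 mm².
Total extruded path = 311000/0.128 = 2429687.5 mm.
Print-move time = 2429687.5 / 103, so 23589.2 s.
Layers = ⌈195/0.16⌉ = 1219.
Non-print overhead = 1219 × 1.5, so 1828.5 s.
Total = 23589.2 + 1828.5 = 25417.7 s = 7.06 hours.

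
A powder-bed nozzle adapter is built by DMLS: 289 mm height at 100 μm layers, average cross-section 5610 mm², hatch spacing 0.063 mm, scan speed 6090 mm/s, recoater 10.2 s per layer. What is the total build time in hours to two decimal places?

19.93 hours

Layers = ⌈289/0.1⌉ = 2890.
Per-layer scan distance = 5610 / 0.063 = 89047.6 mm.
Per-layer scan time: 89047.6 / 6090 → 14.6219 s.
Layer cycle: 14.6219 + 10.2 → 24.8219 s.
Build time = 2890 × 24.8219 = 71735.291 s = 19.93 hours.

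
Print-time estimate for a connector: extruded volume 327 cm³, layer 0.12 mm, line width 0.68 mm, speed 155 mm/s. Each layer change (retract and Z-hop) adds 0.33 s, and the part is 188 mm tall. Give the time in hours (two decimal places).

7.33 hours

Extrusion cross-section = 0.12 × 0.68, so 0.0816 mm².
Toolpath length = 327 cm³ / 0.0816 mm² = 327000 / 0.0816 = 4007352.9 mm.
Print-move time: 4007352.9 / 155 → 25853.9 s.
Layers = ⌈188/0.12⌉ = 1567.
Layer-change overhead = 1567 × 0.33, so 517.11 s.
Altogether 25853.9 + 517.11 = 26371.01 s, i.e. 7.33 hours.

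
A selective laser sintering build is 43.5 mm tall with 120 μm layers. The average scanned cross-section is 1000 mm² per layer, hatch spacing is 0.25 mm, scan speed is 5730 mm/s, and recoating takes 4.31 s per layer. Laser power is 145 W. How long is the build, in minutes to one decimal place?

Layers = ⌈43.5/0.12⌉ = 363.
Per-layer scan distance = 1000 / 0.25, so 4000 mm.
Per-layer scan time: 4000 / 5730 → 0.6981 s.
Layer cycle: 0.6981 + 4.31 → 5.0081 s.
363 layers × 5.0081 s/layer = 1817.9403 s, i.e. 30.3 minutes.

30.3 minutes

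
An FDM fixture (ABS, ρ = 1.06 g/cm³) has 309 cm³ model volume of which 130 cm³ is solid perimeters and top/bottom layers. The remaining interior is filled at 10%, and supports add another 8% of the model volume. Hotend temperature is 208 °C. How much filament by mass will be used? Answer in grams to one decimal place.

183.0 g

Volume inside the shell = 309 − 130, so 179 cm³.
Infill deposited: 0.10 × 179 → 17.9 cm³.
Support = 0.08 × 309, so 24.72 cm³.
Total printed volume: 130 + 17.9 + 24.72 → 172.62 cm³.
Mass = 172.62 × 1.06, so 182.9772 g.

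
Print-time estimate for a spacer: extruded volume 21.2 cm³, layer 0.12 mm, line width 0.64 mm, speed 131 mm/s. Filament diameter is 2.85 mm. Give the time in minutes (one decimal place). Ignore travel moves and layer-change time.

Bead cross-section = 0.12 × 0.64 = 0.0768 mm².
Toolpath length = 21.2 cm³ / 0.0768 mm² = 21200 / 0.0768 = 276041.7 mm.
Print-move time = 276041.7 / 131, so 2107.2 s.
Converting: 2107.2 s = 35.1 minutes.

35.1 minutes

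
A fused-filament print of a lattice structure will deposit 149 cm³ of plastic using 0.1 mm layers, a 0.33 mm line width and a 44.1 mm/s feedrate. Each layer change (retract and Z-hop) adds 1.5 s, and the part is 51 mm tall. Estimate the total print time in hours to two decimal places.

28.65 hours

Bead cross-section: 0.1 × 0.33 → 0.033 mm².
Toolpath length = 149 cm³ / 0.033 mm² = 149000 / 0.033 = 4515151.5 mm.
Print-move time = 4515151.5 / 44.1 = 102384.4 s.
Layer count = ceil(51 / 0.1) = 510.
Z-hop total = 510 × 1.5, so 765 s.
Total = 102384.4 + 765 = 103149.4 s = 28.65 hours.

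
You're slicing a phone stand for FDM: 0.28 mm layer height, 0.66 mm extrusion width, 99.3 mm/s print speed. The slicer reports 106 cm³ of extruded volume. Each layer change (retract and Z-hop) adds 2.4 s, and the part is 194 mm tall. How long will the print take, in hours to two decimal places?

2.07 hours

Extrusion cross-section = 0.28 × 0.66, so 0.1848 mm².
Path length: 106000 mm³ / 0.1848 mm² → 573593.1 mm.
Extrusion time: 573593.1 / 99.3 → 5776.4 s.
Number of layers: 194 / 0.28 → 693 (rounded up).
Z-hop total = 693 × 2.4, so 1663.2 s.
Altogether 5776.4 + 1663.2 = 7439.6 s, i.e. 2.07 hours.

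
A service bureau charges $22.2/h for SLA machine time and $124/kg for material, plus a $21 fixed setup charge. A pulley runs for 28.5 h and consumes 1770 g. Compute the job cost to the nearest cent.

$873.18

Time charge = 22.2 × 28.5 = $632.70.
Material charge = 124 × 1770/1000, so $219.48.
Total = 632.70 + 219.48 + 21 = $873.18.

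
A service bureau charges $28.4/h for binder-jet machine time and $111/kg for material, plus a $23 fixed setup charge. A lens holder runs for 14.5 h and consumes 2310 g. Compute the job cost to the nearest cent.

$691.21

Time charge: 28.4 × 14.5 → $411.80.
Feedstock cost = 111 × 2310/1000, so $256.41.
Adding setup: 411.80 + 256.41 + 23 → $691.21.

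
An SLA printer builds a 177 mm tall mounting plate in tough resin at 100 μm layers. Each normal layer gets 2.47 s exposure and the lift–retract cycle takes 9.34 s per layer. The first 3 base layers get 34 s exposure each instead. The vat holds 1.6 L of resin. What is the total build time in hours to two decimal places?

5.83 hours

Number of layers: 177 / 0.1 → 1770 (rounded up).
Base layers = 3 × (34 + 9.34), so 130.02 s.
Regular layers = 1767 × (2.47 + 9.34), so 20868.27 s.
Sum: 130.02 + 20868.27 = 20998.29 s → 5.83 hours.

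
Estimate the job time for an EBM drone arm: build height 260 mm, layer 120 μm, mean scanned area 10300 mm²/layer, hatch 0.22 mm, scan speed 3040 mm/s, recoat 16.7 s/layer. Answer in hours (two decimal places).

Layer count = ceil(260 / 0.12) = 2167.
Per-layer scan distance = 10300 / 0.22, so 46818.2 mm.
Per-layer scan time = 46818.2 / 3040, so 15.4007 s.
Per-layer time = 15.4007 + 16.7 = 32.1007 s.
2167 layers × 32.1007 s/layer = 69562.2169 s, i.e. 19.32 hours.

19.32 hours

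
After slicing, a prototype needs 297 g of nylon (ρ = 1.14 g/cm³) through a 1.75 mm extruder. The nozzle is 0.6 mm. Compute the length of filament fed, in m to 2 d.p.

Volume = 297 g / 1.14 g·cm⁻³ = 260.5263 cm³ = 260526.3 mm³.
Filament cross-section = π × (1.75/2)² = 2.4053 mm².
Length = 260526.3 / 2.4053 = 108313.43 mm = 108.31 m.

108.31 m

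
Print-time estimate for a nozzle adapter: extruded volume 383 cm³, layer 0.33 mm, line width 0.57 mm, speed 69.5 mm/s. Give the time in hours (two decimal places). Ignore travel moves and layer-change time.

Bead cross-section = 0.33 × 0.57, so 0.1881 mm².
Total extruded path = 383000/0.1881 = 2036151 mm.
Print-move time = 2036151 / 69.5, so 29297.1 s.
29297.1 s = 8.14 hours.

8.14 hours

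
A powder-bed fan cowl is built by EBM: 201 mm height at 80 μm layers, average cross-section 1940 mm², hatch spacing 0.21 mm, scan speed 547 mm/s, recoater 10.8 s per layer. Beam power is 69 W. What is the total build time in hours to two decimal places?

Layers = ⌈201/0.08⌉ = 2513.
Hatch length per layer = 1940 / 0.21 = 9238.1 mm.
Scan time per layer = 9238.1 / 547 = 16.8887 s.
Layer cycle: 16.8887 + 10.8 → 27.6887 s.
2513 layers × 27.6887 s/layer = 69581.7031 s, i.e. 19.33 hours.

19.33 hours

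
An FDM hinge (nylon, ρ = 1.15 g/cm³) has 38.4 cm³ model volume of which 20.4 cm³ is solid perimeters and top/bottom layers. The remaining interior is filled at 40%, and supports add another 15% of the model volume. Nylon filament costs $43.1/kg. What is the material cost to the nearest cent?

$1.65

Infill region = 38.4 − 20.4 = 18 cm³.
Infill deposited: 0.40 × 18 → 7.2 cm³.
Support: 0.15 × 38.4 → 5.76 cm³.
Total printed volume = 20.4 + 7.2 + 5.76 = 33.36 cm³.
Mass = 33.36 × 1.15, so 38.364 g.
Cost = 38.364 g / 1000 × $43.1/kg = $1.65.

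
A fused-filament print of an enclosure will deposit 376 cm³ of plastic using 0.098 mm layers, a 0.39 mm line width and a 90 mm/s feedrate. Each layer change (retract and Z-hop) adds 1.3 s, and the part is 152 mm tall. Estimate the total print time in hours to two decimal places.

Line area: 0.098 × 0.39 → 0.03822 mm².
Path length: 376000 mm³ / 0.03822 mm² → 9837781.3 mm.
Print-move time = 9837781.3 / 90, so 109308.7 s.
Layer count = ceil(152 / 0.098) = 1552.
Layer-change overhead = 1552 × 1.3 = 2017.6 s.
Total = 109308.7 + 2017.6 = 111326.3 s = 30.92 hours.

30.92 hours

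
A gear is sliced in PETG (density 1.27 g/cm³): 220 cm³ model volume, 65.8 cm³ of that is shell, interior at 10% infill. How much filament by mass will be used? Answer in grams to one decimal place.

Volume inside the shell = 220 − 65.8, so 154.2 cm³.
Infill deposited: 0.10 × 154.2 → 15.42 cm³.
Total printed volume = 65.8 + 15.42 = 81.22 cm³.
Mass = 81.22 × 1.27 = 103.1494 g.

103.1 g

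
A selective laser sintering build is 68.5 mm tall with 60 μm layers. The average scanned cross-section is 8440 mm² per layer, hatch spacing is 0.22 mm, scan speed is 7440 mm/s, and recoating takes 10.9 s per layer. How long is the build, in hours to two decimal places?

Layer count = ceil(68.5 / 0.06) = 1142.
Hatch length per layer: 8440 / 0.22 → 38363.6 mm.
Laser time per layer: 38363.6 / 7440 → 5.1564 s.
Layer cycle: 5.1564 + 10.9 → 16.0564 s.
Build time = 1142 × 16.0564 = 18336.4088 s = 5.09 hours.

5.09 hours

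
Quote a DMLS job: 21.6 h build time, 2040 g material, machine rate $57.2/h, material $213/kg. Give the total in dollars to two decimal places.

Machine cost: 57.2 × 21.6 → $1235.52.
Material cost = 213 × 2040/1000 = $434.52.
Job cost: 1235.52 + 434.52 = $1670.04.

$1670.04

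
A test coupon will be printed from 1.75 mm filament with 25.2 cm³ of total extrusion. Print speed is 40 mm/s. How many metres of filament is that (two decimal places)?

Cross-section of 1.75 mm filament: π·(1.75/2)² = 2.4053 mm².
L = 25200 mm³ / 2.4053 mm² = 10476.86 mm, i.e. 10.48 m.

10.48 m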